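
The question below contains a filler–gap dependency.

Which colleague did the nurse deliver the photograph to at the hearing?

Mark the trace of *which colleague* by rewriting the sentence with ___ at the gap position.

Which colleague did the nurse deliver the photograph to ___ at the hearing?

Underlying clause: The nurse did deliver the photograph to which colleague at the hearing.
'which colleague' is the object of the preposition 'to' (recipient of 'deliver'). The gap is right after 'to'.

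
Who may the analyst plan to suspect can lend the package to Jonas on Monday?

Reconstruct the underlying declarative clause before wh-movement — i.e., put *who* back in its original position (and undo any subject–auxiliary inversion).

The analyst may plan to suspect who can lend the package to Jonas on Monday.

'who' functions as the subject of the clause embedded under 'suspect'. Fronting leaves a gap immediately after 'suspect':
Who may the analyst plan to suspect ___ can lend the package to Jonas on Monday?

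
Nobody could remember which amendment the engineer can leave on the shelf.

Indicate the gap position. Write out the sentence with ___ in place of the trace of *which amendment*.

In situ: The engineer can leave which amendment on the shelf.
'which amendment' functions as the direct object of 'leave'. The gap is right after 'leave'.

Nobody could remember which amendment the engineer can leave ___ on the shelf.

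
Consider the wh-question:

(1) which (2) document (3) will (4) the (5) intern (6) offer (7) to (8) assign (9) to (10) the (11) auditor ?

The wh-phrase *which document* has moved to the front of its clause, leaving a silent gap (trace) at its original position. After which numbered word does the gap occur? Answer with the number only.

8

Pre-movement form: The intern will offer to assign which document to the auditor.
'which document' functions as the direct object of 'assign'. Fronting leaves a gap immediately after 'assign':
Which document will the intern offer to assign ___ to the auditor?
'assign' is word 8.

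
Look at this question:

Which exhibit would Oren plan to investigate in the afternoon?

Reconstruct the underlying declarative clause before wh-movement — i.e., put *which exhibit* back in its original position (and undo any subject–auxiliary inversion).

'which exhibit' functions as the direct object of 'investigate'. Fronting leaves a gap immediately after 'investigate':
Which exhibit would Oren plan to investigate ___ in the afternoon?

Oren would plan to investigate which exhibit in the afternoon.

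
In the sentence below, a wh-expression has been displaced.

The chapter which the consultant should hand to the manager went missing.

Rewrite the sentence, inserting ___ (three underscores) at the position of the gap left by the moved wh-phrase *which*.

The chapter which the consultant should hand ___ to the manager went missing.

The filler 'which' is interpreted as the direct object of 'hand'. The gap is right after 'hand'.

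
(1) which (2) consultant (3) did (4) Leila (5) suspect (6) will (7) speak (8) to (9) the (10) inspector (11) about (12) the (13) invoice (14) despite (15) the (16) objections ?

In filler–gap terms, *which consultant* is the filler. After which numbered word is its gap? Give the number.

5

Underlying clause: Leila did suspect which consultant will speak to the inspector about the invoice despite the objections.
'which consultant' is the subject of the clause embedded under 'suspect'. Wh-movement fronts it, leaving a gap right after 'suspect':
Which consultant did Leila suspect ___ will speak to the inspector about the invoice despite the objections?
'suspect' is word 5.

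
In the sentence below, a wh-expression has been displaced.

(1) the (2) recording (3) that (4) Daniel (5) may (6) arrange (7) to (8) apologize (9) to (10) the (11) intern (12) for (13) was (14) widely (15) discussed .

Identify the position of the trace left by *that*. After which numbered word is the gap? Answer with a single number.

'that' functions as the object of the preposition 'for'. It moves to the left edge, and the trace sits right after 'for':
The recording that Daniel may arrange to apologize to the intern for ___ was widely discussed.
'for' is word 12.

12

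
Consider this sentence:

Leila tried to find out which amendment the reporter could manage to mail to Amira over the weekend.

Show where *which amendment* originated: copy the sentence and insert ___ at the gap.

Pre-movement form: The reporter could manage to mail which amendment to Amira over the weekend.
'which amendment' is the direct object of 'mail'. The gap is right after 'mail'.

Leila tried to find out which amendment the reporter could manage to mail ___ to Amira over the weekend.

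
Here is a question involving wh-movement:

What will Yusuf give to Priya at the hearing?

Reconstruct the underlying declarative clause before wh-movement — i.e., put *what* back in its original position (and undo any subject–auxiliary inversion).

Yusuf will give what to Priya at the hearing.

The filler 'what' is interpreted as the direct object of 'give'. Wh-movement fronts it, leaving a gap right after 'give':
What will Yusuf give ___ to Priya at the hearing?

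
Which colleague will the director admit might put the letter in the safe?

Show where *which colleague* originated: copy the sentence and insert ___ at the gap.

Before movement: The director will admit which colleague might put the letter in the safe.
'which colleague' functions as the subject of the clause embedded under 'admit'. The gap is right after 'admit'.

Which colleague will the director admit ___ might put the letter in the safe?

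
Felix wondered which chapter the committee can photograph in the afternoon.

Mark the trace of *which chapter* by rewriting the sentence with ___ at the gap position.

In situ: The committee can photograph which chapter in the afternoon.
'which chapter' functions as the direct object of 'photograph'. The gap is right after 'photograph'.

Felix wondered which chapter the committee can photograph ___ in the afternoon.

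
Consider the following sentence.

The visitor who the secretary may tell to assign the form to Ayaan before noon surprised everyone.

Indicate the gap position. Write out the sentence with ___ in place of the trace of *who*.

The visitor who the secretary may tell ___ to assign the form to Ayaan before noon surprised everyone.

'who' functions as the direct object of 'tell'. The gap is right after 'tell'.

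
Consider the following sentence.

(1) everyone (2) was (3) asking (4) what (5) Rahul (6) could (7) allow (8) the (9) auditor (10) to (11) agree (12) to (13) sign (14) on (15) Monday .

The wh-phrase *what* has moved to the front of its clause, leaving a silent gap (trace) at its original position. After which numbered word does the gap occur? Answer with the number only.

13

Before movement: Rahul could allow the auditor to agree to sign what on Monday.
'what' functions as the direct object of 'sign'. Fronting leaves a gap immediately after 'sign':
Everyone was asking what Rahul could allow the auditor to agree to sign ___ on Monday.
'sign' is word 13.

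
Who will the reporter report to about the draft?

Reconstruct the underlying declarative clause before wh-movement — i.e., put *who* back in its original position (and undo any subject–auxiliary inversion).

The filler 'who' is interpreted as the object of the preposition 'to'. Fronting leaves a gap immediately after 'to':
Who will the reporter report to ___ about the draft?

The reporter will report to who about the draft.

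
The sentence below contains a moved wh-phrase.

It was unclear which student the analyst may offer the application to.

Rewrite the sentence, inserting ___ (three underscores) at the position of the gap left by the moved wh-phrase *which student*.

It was unclear which student the analyst may offer the application to ___.

Pre-movement form: The analyst may offer the application to which student.
'which student' functions as the object of the preposition 'to' (recipient of 'offer'). The gap is right after 'to'.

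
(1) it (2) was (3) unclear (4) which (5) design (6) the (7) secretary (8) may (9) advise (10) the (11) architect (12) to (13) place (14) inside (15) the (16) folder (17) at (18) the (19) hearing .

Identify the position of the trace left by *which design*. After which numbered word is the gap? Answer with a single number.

13

Before movement: The secretary may advise the architect to place which design inside the folder at the hearing.
The filler 'which design' is interpreted as the direct object of 'place'. Wh-movement fronts it, leaving a gap right after 'place':
It was unclear which design the secretary may advise the architect to place ___ inside the folder at the hearing.
'place' is word 13.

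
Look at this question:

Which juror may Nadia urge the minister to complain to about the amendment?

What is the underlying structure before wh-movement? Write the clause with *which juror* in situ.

The filler 'which juror' is interpreted as the object of the preposition 'to'. Fronting leaves a gap immediately after 'to':
Which juror may Nadia urge the minister to complain to ___ about the amendment?

Nadia may urge the minister to complain to which juror about the amendment.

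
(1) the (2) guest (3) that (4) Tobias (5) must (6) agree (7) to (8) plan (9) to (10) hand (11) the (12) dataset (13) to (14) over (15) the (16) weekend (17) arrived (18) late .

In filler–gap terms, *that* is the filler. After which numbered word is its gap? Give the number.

13

'that' is the object of the preposition 'to' (recipient of 'hand'). It moves to the left edge, and the trace sits right after 'to':
The guest that Tobias must agree to plan to hand the dataset to ___ over the weekend arrived late.
'to' is word 13.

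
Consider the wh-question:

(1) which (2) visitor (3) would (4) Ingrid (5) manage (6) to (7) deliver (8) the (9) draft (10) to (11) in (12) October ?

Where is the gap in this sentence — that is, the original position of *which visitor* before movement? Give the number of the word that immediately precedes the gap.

In situ: Ingrid would manage to deliver the draft to which visitor in October.
'which visitor' functions as the object of the preposition 'to' (recipient of 'deliver'). It moves to the left edge, and the trace sits right after 'to':
Which visitor would Ingrid manage to deliver the draft to ___ in October?
'to' is word 10.

10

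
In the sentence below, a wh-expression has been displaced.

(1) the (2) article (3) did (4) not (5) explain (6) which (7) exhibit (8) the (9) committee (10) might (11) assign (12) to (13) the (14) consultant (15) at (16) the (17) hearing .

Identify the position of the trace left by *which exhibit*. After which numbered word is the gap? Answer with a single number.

11

In situ: The committee might assign which exhibit to the consultant at the hearing.
The filler 'which exhibit' is interpreted as the direct object of 'assign'. It moves to the left edge, and the trace sits right after 'assign':
The article did not explain which exhibit the committee might assign ___ to the consultant at the hearing.
'assign' is word 11.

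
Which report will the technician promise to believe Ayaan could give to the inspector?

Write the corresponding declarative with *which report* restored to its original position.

The technician will promise to believe Ayaan could give which report to the inspector.

The filler 'which report' is interpreted as the direct object of 'give'. It moves to the left edge, and the trace sits right after 'give':
Which report will the technician promise to believe Ayaan could give ___ to the inspector?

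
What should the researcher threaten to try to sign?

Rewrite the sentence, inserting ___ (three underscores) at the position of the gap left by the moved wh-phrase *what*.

What should the researcher threaten to try to sign ___?

Before movement: The researcher should threaten to try to sign what.
'what' is the direct object of 'sign'. The gap is right after 'sign'.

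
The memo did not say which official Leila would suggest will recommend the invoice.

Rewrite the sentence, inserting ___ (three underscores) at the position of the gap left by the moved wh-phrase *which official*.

The memo did not say which official Leila would suggest ___ will recommend the invoice.

In situ: Leila would suggest which official will recommend the invoice.
The filler 'which official' is interpreted as the subject of the clause embedded under 'suggest'. The gap is right after 'suggest'.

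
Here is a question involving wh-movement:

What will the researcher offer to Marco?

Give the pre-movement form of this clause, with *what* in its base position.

The filler 'what' is interpreted as the direct object of 'offer'. Fronting leaves a gap immediately after 'offer':
What will the researcher offer ___ to Marco?

The researcher will offer what to Marco.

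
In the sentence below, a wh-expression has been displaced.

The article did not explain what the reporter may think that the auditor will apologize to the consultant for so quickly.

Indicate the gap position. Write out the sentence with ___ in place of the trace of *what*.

The article did not explain what the reporter may think that the auditor will apologize to the consultant for ___ so quickly.

Underlying clause: The reporter may think that the auditor will apologize to the consultant for what so quickly.
'what' functions as the object of the preposition 'for'. The gap is right after 'for'.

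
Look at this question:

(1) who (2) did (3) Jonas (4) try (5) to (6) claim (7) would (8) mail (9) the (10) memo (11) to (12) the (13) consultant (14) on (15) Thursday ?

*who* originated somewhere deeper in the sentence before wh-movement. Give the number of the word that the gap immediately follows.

Underlying clause: Jonas did try to claim who would mail the memo to the consultant on Thursday.
The filler 'who' is interpreted as the subject of the clause embedded under 'claim'. Fronting leaves a gap immediately after 'claim':
Who did Jonas try to claim ___ would mail the memo to the consultant on Thursday?
'claim' is word 6.

6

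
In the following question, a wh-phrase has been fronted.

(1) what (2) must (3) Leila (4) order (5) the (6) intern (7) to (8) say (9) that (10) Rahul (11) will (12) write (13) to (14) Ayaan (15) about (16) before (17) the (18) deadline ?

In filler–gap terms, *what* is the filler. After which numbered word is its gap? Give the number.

Before movement: Leila must order the intern to say that Rahul will write to Ayaan about what before the deadline.
'what' is the object of the preposition 'about'. Fronting leaves a gap immediately after 'about':
What must Leila order the intern to say that Rahul will write to Ayaan about ___ before the deadline?
'about' is word 15.

15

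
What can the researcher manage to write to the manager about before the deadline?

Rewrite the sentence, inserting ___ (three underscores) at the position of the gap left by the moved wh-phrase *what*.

In situ: The researcher can manage to write to the manager about what before the deadline.
'what' is the object of the preposition 'about'. The gap is right after 'about'.

What can the researcher manage to write to the manager about ___ before the deadline?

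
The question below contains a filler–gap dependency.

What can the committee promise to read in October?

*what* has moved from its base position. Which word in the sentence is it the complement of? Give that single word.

read

Underlying clause: The committee can promise to read what in October.
'what' is the direct object of 'read'. It moves to the left edge, and the trace sits right after 'read':
What can the committee promise to read ___ in October?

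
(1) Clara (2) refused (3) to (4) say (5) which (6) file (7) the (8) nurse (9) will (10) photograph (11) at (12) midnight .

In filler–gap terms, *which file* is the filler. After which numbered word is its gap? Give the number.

In situ: The nurse will photograph which file at midnight.
'which file' functions as the direct object of 'photograph'. Fronting leaves a gap immediately after 'photograph':
Clara refused to say which file the nurse will photograph ___ at midnight.
'photograph' is word 10.

10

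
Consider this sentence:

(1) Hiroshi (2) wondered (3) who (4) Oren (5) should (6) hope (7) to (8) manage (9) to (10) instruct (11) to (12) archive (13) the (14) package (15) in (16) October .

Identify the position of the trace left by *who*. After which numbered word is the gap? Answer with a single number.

Pre-movement form: Oren should hope to manage to instruct who to archive the package in October.
'who' is the direct object of 'instruct'. Wh-movement fronts it, leaving a gap right after 'instruct':
Hiroshi wondered who Oren should hope to manage to instruct ___ to archive the package in October.
'instruct' is word 10.

10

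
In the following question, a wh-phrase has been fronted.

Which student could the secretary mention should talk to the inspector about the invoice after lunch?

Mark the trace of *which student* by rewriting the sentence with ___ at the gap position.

Which student could the secretary mention ___ should talk to the inspector about the invoice after lunch?

Underlying clause: The secretary could mention which student should talk to the inspector about the invoice after lunch.
'which student' functions as the subject of the clause embedded under 'mention'. The gap is right after 'mention'.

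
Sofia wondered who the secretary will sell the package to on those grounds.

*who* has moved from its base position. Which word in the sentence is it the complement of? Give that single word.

Before movement: The secretary will sell the package to who on those grounds.
The filler 'who' is interpreted as the object of the preposition 'to' (recipient of 'sell'). Wh-movement fronts it, leaving a gap right after 'to':
Sofia wondered who the secretary will sell the package to ___ on those grounds.

to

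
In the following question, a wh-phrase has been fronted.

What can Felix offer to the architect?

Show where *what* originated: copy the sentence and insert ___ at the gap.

In situ: Felix can offer what to the architect.
'what' functions as the direct object of 'offer'. The gap is right after 'offer'.

What can Felix offer ___ to the architect?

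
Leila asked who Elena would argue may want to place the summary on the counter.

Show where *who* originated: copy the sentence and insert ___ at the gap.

Leila asked who Elena would argue ___ may want to place the summary on the counter.

Underlying clause: Elena would argue who may want to place the summary on the counter.
'who' functions as the subject of the clause embedded under 'argue'. The gap is right after 'argue'.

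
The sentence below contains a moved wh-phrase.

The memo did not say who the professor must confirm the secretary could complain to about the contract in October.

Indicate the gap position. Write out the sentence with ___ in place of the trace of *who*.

Before movement: The professor must confirm the secretary could complain to who about the contract in October.
The filler 'who' is interpreted as the object of the preposition 'to'. The gap is right after 'to'.

The memo did not say who the professor must confirm the secretary could complain to ___ about the contract in October.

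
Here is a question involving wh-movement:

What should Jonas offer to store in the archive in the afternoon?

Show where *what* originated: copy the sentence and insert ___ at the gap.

What should Jonas offer to store ___ in the archive in the afternoon?

Pre-movement form: Jonas should offer to store what in the archive in the afternoon.
The filler 'what' is interpreted as the direct object of 'store'. The gap is right after 'store'.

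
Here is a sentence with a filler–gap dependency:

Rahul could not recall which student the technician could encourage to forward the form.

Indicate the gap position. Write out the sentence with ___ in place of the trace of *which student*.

Rahul could not recall which student the technician could encourage ___ to forward the form.

In situ: The technician could encourage which student to forward the form.
The filler 'which student' is interpreted as the direct object of 'encourage'. The gap is right after 'encourage'.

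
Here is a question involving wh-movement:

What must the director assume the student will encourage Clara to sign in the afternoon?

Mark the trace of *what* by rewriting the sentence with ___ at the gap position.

In situ: The director must assume the student will encourage Clara to sign what in the afternoon.
The filler 'what' is interpreted as the direct object of 'sign'. The gap is right after 'sign'.

What must the director assume the student will encourage Clara to sign ___ in the afternoon?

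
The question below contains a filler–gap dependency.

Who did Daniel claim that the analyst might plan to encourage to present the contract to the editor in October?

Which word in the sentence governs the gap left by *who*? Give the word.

encourage

Pre-movement form: Daniel did claim that the analyst might plan to encourage who to present the contract to the editor in October.
'who' is the direct object of 'encourage'. It moves to the left edge, and the trace sits right after 'encourage':
Who did Daniel claim that the analyst might plan to encourage ___ to present the contract to the editor in October?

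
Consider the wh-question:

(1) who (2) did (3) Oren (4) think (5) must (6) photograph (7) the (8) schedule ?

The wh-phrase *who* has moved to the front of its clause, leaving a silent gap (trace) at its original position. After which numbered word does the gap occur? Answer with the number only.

4

Before movement: Oren did think who must photograph the schedule.
The filler 'who' is interpreted as the subject of the clause embedded under 'think'. Wh-movement fronts it, leaving a gap right after 'think':
Who did Oren think ___ must photograph the schedule?
'think' is word 4.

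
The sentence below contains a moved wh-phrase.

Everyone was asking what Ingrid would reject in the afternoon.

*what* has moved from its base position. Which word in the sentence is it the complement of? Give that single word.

In situ: Ingrid would reject what in the afternoon.
'what' functions as the direct object of 'reject'. Fronting leaves a gap immediately after 'reject':
Everyone was asking what Ingrid would reject ___ in the afternoon.

reject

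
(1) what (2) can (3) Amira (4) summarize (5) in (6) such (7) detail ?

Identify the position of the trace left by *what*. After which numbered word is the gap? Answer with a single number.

4

In situ: Amira can summarize what in such detail.
'what' is the direct object of 'summarize'. Fronting leaves a gap immediately after 'summarize':
What can Amira summarize ___ in such detail?
'summarize' is word 4.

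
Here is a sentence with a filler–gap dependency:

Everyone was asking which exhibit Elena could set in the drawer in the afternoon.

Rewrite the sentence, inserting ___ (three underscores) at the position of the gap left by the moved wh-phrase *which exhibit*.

Everyone was asking which exhibit Elena could set ___ in the drawer in the afternoon.

Pre-movement form: Elena could set which exhibit in the drawer in the afternoon.
The filler 'which exhibit' is interpreted as the direct object of 'set'. The gap is right after 'set'.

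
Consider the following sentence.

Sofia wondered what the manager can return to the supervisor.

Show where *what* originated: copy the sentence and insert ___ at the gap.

Underlying clause: The manager can return what to the supervisor.
'what' is the direct object of 'return'. The gap is right after 'return'.

Sofia wondered what the manager can return ___ to the supervisor.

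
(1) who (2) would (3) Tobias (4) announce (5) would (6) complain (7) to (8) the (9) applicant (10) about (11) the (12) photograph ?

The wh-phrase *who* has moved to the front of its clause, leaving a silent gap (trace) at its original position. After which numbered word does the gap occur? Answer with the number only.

Before movement: Tobias would announce who would complain to the applicant about the photograph.
'who' is the subject of the clause embedded under 'announce'. Fronting leaves a gap immediately after 'announce':
Who would Tobias announce ___ would complain to the applicant about the photograph?
'announce' is word 4.

4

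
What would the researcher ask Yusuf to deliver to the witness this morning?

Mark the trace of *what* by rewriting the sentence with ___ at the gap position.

Before movement: The researcher would ask Yusuf to deliver what to the witness this morning.
The filler 'what' is interpreted as the direct object of 'deliver'. The gap is right after 'deliver'.

What would the researcher ask Yusuf to deliver ___ to the witness this morning?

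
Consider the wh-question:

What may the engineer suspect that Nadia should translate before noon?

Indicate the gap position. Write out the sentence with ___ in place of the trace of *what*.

In situ: The engineer may suspect that Nadia should translate what before noon.
'what' functions as the direct object of 'translate'. The gap is right after 'translate'.

What may the engineer suspect that Nadia should translate ___ before noon?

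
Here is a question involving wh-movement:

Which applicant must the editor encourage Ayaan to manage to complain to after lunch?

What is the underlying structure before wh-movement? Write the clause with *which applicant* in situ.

The editor must encourage Ayaan to manage to complain to which applicant after lunch.

'which applicant' functions as the object of the preposition 'to'. Fronting leaves a gap immediately after 'to':
Which applicant must the editor encourage Ayaan to manage to complain to ___ after lunch?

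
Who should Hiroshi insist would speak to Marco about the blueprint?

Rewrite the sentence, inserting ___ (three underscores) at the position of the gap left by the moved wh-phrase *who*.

Underlying clause: Hiroshi should insist who would speak to Marco about the blueprint.
The filler 'who' is interpreted as the subject of the clause embedded under 'insist'. The gap is right after 'insist'.

Who should Hiroshi insist ___ would speak to Marco about the blueprint?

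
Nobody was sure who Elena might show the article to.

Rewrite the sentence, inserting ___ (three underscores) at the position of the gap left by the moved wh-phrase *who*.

Pre-movement form: Elena might show the article to who.
The filler 'who' is interpreted as the object of the preposition 'to' (recipient of 'show'). The gap is right after 'to'.

Nobody was sure who Elena might show the article to ___.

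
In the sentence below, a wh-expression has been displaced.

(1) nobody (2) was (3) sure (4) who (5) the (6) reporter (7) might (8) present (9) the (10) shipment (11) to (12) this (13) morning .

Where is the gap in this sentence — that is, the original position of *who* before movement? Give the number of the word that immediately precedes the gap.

Pre-movement form: The reporter might present the shipment to who this morning.
The filler 'who' is interpreted as the object of the preposition 'to' (recipient of 'present'). Fronting leaves a gap immediately after 'to':
Nobody was sure who the reporter might present the shipment to ___ this morning.
'to' is word 11.

11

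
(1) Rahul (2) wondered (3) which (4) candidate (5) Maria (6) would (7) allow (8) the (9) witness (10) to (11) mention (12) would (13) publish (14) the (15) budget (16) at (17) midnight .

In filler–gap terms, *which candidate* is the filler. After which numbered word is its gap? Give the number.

In situ: Maria would allow the witness to mention which candidate would publish the budget at midnight.
'which candidate' is the subject of the clause embedded under 'mention'. Wh-movement fronts it, leaving a gap right after 'mention':
Rahul wondered which candidate Maria would allow the witness to mention ___ would publish the budget at midnight.
'mention' is word 11.

11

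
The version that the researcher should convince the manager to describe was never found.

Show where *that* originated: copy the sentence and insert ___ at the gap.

The version that the researcher should convince the manager to describe ___ was never found.

The filler 'that' is interpreted as the direct object of 'describe'. The gap is right after 'describe'.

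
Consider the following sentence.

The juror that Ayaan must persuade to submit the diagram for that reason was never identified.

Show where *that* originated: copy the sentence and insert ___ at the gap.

'that' is the direct object of 'persuade'. The gap is right after 'persuade'.

The juror that Ayaan must persuade ___ to submit the diagram for that reason was never identified.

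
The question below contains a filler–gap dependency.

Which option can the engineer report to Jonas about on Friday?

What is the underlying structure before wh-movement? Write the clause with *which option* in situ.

The filler 'which option' is interpreted as the object of the preposition 'about'. It moves to the left edge, and the trace sits right after 'about':
Which option can the engineer report to Jonas about ___ on Friday?

The engineer can report to Jonas about which option on Friday.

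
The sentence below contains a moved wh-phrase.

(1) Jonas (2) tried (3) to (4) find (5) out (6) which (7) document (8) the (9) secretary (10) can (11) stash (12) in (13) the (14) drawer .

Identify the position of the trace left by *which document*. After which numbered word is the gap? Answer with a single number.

In situ: The secretary can stash which document in the drawer.
The filler 'which document' is interpreted as the direct object of 'stash'. Wh-movement fronts it, leaving a gap right after 'stash':
Jonas tried to find out which document the secretary can stash ___ in the drawer.
'stash' is word 11.

11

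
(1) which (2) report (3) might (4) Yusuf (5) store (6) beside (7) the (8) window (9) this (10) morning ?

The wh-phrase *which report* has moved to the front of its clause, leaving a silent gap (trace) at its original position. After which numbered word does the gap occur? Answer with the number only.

5

Pre-movement form: Yusuf might store which report beside the window this morning.
'which report' functions as the direct object of 'store'. Fronting leaves a gap immediately after 'store':
Which report might Yusuf store ___ beside the window this morning?
'store' is word 5.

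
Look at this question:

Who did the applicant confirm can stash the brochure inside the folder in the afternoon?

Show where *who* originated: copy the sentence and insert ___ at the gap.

Before movement: The applicant did confirm who can stash the brochure inside the folder in the afternoon.
The filler 'who' is interpreted as the subject of the clause embedded under 'confirm'. The gap is right after 'confirm'.

Who did the applicant confirm ___ can stash the brochure inside the folder in the afternoon?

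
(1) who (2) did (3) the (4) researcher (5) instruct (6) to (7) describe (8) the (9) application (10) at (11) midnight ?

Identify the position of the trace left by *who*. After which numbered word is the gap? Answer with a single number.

Pre-movement form: The researcher did instruct who to describe the application at midnight.
The filler 'who' is interpreted as the direct object of 'instruct'. Wh-movement fronts it, leaving a gap right after 'instruct':
Who did the researcher instruct ___ to describe the application at midnight?
'instruct' is word 5.

5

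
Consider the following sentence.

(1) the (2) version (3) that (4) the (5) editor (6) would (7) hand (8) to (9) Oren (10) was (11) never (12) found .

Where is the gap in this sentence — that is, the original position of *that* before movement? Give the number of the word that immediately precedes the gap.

'that' is the direct object of 'hand'. Wh-movement fronts it, leaving a gap right after 'hand':
The version that the editor would hand ___ to Oren was never found.
'hand' is word 7.

7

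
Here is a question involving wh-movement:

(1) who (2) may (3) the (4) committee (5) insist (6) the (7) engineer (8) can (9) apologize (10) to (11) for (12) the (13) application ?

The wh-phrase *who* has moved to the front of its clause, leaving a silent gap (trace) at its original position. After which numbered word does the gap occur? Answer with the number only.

Underlying clause: The committee may insist the engineer can apologize to who for the application.
'who' is the object of the preposition 'to'. Fronting leaves a gap immediately after 'to':
Who may the committee insist the engineer can apologize to ___ for the application?
'to' is word 10.

10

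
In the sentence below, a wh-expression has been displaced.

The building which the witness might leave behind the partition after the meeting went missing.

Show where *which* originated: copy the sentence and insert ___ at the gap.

The filler 'which' is interpreted as the direct object of 'leave'. The gap is right after 'leave'.

The building which the witness might leave ___ behind the partition after the meeting went missing.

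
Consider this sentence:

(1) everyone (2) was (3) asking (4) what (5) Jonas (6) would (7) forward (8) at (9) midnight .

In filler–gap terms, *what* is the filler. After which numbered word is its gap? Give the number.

In situ: Jonas would forward what at midnight.
'what' functions as the direct object of 'forward'. Fronting leaves a gap immediately after 'forward':
Everyone was asking what Jonas would forward ___ at midnight.
'forward' is word 7.

7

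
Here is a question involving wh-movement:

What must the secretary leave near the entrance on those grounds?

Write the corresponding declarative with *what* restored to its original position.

The secretary must leave what near the entrance on those grounds.

The filler 'what' is interpreted as the direct object of 'leave'. Fronting leaves a gap immediately after 'leave':
What must the secretary leave ___ near the entrance on those grounds?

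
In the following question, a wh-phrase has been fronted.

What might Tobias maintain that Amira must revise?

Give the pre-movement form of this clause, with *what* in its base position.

Tobias might maintain that Amira must revise what.

The filler 'what' is interpreted as the direct object of 'revise'. Wh-movement fronts it, leaving a gap right after 'revise':
What might Tobias maintain that Amira must revise ___?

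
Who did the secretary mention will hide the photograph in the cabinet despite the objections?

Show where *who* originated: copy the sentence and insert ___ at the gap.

Before movement: The secretary did mention who will hide the photograph in the cabinet despite the objections.
The filler 'who' is interpreted as the subject of the clause embedded under 'mention'. The gap is right after 'mention'.

Who did the secretary mention ___ will hide the photograph in the cabinet despite the objections?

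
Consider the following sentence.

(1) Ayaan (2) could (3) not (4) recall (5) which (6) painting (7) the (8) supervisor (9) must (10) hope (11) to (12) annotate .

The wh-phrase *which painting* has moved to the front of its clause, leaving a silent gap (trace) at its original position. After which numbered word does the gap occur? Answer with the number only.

In situ: The supervisor must hope to annotate which painting.
'which painting' is the direct object of 'annotate'. It moves to the left edge, and the trace sits right after 'annotate':
Ayaan could not recall which painting the supervisor must hope to annotate ___.
'annotate' is word 12.

12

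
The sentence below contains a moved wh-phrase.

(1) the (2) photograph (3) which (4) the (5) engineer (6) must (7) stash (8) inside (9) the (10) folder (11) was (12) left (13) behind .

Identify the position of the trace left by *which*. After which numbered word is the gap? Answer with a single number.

7

'which' functions as the direct object of 'stash'. It moves to the left edge, and the trace sits right after 'stash':
The photograph which the engineer must stash ___ inside the folder was left behind.
'stash' is word 7.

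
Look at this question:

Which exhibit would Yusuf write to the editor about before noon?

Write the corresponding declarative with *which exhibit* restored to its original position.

Yusuf would write to the editor about which exhibit before noon.

The filler 'which exhibit' is interpreted as the object of the preposition 'about'. It moves to the left edge, and the trace sits right after 'about':
Which exhibit would Yusuf write to the editor about ___ before noon?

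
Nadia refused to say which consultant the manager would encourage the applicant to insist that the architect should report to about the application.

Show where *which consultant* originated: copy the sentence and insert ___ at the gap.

Nadia refused to say which consultant the manager would encourage the applicant to insist that the architect should report to ___ about the application.

Underlying clause: The manager would encourage the applicant to insist that the architect should report to which consultant about the application.
The filler 'which consultant' is interpreted as the object of the preposition 'to'. The gap is right after 'to'.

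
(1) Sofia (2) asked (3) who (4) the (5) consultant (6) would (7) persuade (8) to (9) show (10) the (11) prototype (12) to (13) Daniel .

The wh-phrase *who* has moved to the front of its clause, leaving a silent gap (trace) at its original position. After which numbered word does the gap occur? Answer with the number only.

Underlying clause: The consultant would persuade who to show the prototype to Daniel.
The filler 'who' is interpreted as the direct object of 'persuade'. It moves to the left edge, and the trace sits right after 'persuade':
Sofia asked who the consultant would persuade ___ to show the prototype to Daniel.
'persuade' is word 7.

7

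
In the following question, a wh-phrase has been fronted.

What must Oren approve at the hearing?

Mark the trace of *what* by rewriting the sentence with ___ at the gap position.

What must Oren approve ___ at the hearing?

In situ: Oren must approve what at the hearing.
'what' is the direct object of 'approve'. The gap is right after 'approve'.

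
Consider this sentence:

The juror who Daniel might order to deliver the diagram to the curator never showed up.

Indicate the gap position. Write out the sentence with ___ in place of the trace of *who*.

The juror who Daniel might order ___ to deliver the diagram to the curator never showed up.

'who' is the direct object of 'order'. The gap is right after 'order'.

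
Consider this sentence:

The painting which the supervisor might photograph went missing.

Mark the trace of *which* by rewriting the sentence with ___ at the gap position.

The filler 'which' is interpreted as the direct object of 'photograph'. The gap is right after 'photograph'.

The painting which the supervisor might photograph ___ went missing.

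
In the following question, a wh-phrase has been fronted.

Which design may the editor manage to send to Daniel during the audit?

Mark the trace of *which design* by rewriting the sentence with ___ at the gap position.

Before movement: The editor may manage to send which design to Daniel during the audit.
The filler 'which design' is interpreted as the direct object of 'send'. The gap is right after 'send'.

Which design may the editor manage to send ___ to Daniel during the audit?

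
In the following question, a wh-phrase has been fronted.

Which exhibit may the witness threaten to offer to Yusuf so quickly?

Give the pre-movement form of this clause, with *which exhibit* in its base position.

The witness may threaten to offer which exhibit to Yusuf so quickly.

The filler 'which exhibit' is interpreted as the direct object of 'offer'. Fronting leaves a gap immediately after 'offer':
Which exhibit may the witness threaten to offer ___ to Yusuf so quickly?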